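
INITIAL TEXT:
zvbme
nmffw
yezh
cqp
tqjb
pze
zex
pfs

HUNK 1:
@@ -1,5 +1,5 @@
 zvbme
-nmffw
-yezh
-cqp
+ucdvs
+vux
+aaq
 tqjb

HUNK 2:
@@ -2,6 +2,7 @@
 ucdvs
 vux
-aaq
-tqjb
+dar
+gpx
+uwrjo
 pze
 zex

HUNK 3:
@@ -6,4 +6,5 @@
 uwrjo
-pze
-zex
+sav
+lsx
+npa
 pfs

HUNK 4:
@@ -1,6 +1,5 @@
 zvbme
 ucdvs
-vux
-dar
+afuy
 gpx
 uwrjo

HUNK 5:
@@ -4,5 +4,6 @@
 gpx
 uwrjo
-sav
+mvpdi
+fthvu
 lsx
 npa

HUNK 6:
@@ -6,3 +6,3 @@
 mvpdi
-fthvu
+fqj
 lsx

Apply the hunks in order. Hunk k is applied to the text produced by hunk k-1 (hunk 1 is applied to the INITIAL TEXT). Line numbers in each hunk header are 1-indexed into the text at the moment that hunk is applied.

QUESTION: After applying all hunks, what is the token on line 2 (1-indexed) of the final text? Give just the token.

Answer: ucdvs

Derivation:
Hunk 1: at line 1 remove [nmffw,yezh,cqp] add [ucdvs,vux,aaq] -> 8 lines: zvbme ucdvs vux aaq tqjb pze zex pfs
Hunk 2: at line 2 remove [aaq,tqjb] add [dar,gpx,uwrjo] -> 9 lines: zvbme ucdvs vux dar gpx uwrjo pze zex pfs
Hunk 3: at line 6 remove [pze,zex] add [sav,lsx,npa] -> 10 lines: zvbme ucdvs vux dar gpx uwrjo sav lsx npa pfs
Hunk 4: at line 1 remove [vux,dar] add [afuy] -> 9 lines: zvbme ucdvs afuy gpx uwrjo sav lsx npa pfs
Hunk 5: at line 4 remove [sav] add [mvpdi,fthvu] -> 10 lines: zvbme ucdvs afuy gpx uwrjo mvpdi fthvu lsx npa pfs
Hunk 6: at line 6 remove [fthvu] add [fqj] -> 10 lines: zvbme ucdvs afuy gpx uwrjo mvpdi fqj lsx npa pfs
Final line 2: ucdvs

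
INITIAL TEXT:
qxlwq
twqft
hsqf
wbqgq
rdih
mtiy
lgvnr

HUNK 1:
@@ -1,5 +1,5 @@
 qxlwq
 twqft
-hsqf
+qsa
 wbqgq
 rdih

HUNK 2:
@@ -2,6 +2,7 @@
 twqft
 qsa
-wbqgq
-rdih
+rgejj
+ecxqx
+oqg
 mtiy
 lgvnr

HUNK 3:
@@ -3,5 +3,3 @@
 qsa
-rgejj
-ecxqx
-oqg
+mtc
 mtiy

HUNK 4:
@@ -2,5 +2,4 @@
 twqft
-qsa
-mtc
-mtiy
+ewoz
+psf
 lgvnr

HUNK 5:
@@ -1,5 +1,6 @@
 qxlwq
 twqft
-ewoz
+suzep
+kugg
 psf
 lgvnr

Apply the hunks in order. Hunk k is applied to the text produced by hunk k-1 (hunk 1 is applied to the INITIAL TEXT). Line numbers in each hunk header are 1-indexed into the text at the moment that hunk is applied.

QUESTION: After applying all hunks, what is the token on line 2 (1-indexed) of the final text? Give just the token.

Hunk 1: at line 1 remove [hsqf] add [qsa] -> 7 lines: qxlwq twqft qsa wbqgq rdih mtiy lgvnr
Hunk 2: at line 2 remove [wbqgq,rdih] add [rgejj,ecxqx,oqg] -> 8 lines: qxlwq twqft qsa rgejj ecxqx oqg mtiy lgvnr
Hunk 3: at line 3 remove [rgejj,ecxqx,oqg] add [mtc] -> 6 lines: qxlwq twqft qsa mtc mtiy lgvnr
Hunk 4: at line 2 remove [qsa,mtc,mtiy] add [ewoz,psf] -> 5 lines: qxlwq twqft ewoz psf lgvnr
Hunk 5: at line 1 remove [ewoz] add [suzep,kugg] -> 6 lines: qxlwq twqft suzep kugg psf lgvnr
Final line 2: twqft

Answer: twqft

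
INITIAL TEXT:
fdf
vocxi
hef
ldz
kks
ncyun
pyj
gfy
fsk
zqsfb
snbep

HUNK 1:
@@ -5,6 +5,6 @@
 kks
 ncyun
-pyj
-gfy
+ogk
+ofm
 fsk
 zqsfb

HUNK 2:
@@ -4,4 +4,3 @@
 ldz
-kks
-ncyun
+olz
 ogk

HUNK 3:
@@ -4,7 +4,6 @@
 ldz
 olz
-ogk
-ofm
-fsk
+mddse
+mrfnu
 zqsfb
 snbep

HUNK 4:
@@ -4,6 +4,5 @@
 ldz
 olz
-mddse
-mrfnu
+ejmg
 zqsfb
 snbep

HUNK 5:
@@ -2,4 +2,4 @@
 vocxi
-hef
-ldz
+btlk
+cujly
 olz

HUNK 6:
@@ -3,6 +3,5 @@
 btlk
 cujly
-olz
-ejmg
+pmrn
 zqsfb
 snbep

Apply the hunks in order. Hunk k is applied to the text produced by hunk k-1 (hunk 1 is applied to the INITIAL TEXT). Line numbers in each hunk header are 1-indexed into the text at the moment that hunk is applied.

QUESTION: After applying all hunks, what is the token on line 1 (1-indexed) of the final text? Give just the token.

Answer: fdf

Derivation:
Hunk 1: at line 5 remove [pyj,gfy] add [ogk,ofm] -> 11 lines: fdf vocxi hef ldz kks ncyun ogk ofm fsk zqsfb snbep
Hunk 2: at line 4 remove [kks,ncyun] add [olz] -> 10 lines: fdf vocxi hef ldz olz ogk ofm fsk zqsfb snbep
Hunk 3: at line 4 remove [ogk,ofm,fsk] add [mddse,mrfnu] -> 9 lines: fdf vocxi hef ldz olz mddse mrfnu zqsfb snbep
Hunk 4: at line 4 remove [mddse,mrfnu] add [ejmg] -> 8 lines: fdf vocxi hef ldz olz ejmg zqsfb snbep
Hunk 5: at line 2 remove [hef,ldz] add [btlk,cujly] -> 8 lines: fdf vocxi btlk cujly olz ejmg zqsfb snbep
Hunk 6: at line 3 remove [olz,ejmg] add [pmrn] -> 7 lines: fdf vocxi btlk cujly pmrn zqsfb snbep
Final line 1: fdf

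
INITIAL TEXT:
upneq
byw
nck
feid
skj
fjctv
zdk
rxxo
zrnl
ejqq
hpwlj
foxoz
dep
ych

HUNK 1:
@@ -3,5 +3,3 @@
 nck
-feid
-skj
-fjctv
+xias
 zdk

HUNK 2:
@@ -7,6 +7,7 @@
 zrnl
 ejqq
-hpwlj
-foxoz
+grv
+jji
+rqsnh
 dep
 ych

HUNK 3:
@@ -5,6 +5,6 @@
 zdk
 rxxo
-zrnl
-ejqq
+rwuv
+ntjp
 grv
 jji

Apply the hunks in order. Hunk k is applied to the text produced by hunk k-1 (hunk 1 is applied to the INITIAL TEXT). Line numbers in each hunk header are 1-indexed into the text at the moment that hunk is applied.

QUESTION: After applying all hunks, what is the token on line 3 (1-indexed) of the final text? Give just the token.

Answer: nck

Derivation:
Hunk 1: at line 3 remove [feid,skj,fjctv] add [xias] -> 12 lines: upneq byw nck xias zdk rxxo zrnl ejqq hpwlj foxoz dep ych
Hunk 2: at line 7 remove [hpwlj,foxoz] add [grv,jji,rqsnh] -> 13 lines: upneq byw nck xias zdk rxxo zrnl ejqq grv jji rqsnh dep ych
Hunk 3: at line 5 remove [zrnl,ejqq] add [rwuv,ntjp] -> 13 lines: upneq byw nck xias zdk rxxo rwuv ntjp grv jji rqsnh dep ych
Final line 3: nck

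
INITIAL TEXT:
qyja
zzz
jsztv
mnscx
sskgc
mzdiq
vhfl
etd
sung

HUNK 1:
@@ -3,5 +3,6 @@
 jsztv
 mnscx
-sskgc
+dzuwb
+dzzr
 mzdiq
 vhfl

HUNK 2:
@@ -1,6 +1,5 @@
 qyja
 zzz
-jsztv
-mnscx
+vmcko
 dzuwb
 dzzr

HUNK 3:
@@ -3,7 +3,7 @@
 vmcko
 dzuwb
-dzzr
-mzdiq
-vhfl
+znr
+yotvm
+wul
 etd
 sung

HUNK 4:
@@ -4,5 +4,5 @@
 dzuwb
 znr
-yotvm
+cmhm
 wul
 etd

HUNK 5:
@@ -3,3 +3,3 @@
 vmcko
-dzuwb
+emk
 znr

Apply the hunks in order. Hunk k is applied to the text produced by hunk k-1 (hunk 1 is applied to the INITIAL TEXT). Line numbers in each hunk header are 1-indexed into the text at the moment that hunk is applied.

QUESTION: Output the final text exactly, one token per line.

Hunk 1: at line 3 remove [sskgc] add [dzuwb,dzzr] -> 10 lines: qyja zzz jsztv mnscx dzuwb dzzr mzdiq vhfl etd sung
Hunk 2: at line 1 remove [jsztv,mnscx] add [vmcko] -> 9 lines: qyja zzz vmcko dzuwb dzzr mzdiq vhfl etd sung
Hunk 3: at line 3 remove [dzzr,mzdiq,vhfl] add [znr,yotvm,wul] -> 9 lines: qyja zzz vmcko dzuwb znr yotvm wul etd sung
Hunk 4: at line 4 remove [yotvm] add [cmhm] -> 9 lines: qyja zzz vmcko dzuwb znr cmhm wul etd sung
Hunk 5: at line 3 remove [dzuwb] add [emk] -> 9 lines: qyja zzz vmcko emk znr cmhm wul etd sung

Answer: qyja
zzz
vmcko
emk
znr
cmhm
wul
etd
sung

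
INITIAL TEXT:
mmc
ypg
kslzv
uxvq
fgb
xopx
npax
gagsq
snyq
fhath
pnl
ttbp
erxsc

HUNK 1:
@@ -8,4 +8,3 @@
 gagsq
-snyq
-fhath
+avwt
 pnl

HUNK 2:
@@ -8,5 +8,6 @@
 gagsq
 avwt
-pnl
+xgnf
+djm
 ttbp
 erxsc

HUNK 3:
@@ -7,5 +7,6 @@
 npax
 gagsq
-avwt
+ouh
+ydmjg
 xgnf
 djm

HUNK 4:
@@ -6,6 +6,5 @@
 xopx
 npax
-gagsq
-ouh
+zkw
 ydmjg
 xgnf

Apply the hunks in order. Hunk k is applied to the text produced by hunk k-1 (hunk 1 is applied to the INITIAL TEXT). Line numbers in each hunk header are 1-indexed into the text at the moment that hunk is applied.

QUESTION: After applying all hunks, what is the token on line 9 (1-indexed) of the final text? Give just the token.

Answer: ydmjg

Derivation:
Hunk 1: at line 8 remove [snyq,fhath] add [avwt] -> 12 lines: mmc ypg kslzv uxvq fgb xopx npax gagsq avwt pnl ttbp erxsc
Hunk 2: at line 8 remove [pnl] add [xgnf,djm] -> 13 lines: mmc ypg kslzv uxvq fgb xopx npax gagsq avwt xgnf djm ttbp erxsc
Hunk 3: at line 7 remove [avwt] add [ouh,ydmjg] -> 14 lines: mmc ypg kslzv uxvq fgb xopx npax gagsq ouh ydmjg xgnf djm ttbp erxsc
Hunk 4: at line 6 remove [gagsq,ouh] add [zkw] -> 13 lines: mmc ypg kslzv uxvq fgb xopx npax zkw ydmjg xgnf djm ttbp erxsc
Final line 9: ydmjg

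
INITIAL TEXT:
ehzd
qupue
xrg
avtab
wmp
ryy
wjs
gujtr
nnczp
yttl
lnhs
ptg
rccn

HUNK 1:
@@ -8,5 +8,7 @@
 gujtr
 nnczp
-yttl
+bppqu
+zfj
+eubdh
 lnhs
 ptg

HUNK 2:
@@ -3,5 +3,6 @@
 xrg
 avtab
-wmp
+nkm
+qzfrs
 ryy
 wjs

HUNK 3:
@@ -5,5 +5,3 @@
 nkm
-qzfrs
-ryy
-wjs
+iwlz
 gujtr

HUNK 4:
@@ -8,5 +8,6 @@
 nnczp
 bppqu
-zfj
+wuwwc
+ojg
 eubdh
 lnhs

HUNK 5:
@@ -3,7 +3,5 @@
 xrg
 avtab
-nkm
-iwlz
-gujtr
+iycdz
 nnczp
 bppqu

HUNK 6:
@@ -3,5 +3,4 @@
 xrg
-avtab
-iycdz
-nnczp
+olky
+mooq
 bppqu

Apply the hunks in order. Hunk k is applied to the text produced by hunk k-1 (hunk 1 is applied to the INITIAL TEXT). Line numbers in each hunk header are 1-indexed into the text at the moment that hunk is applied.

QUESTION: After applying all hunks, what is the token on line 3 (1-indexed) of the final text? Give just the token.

Hunk 1: at line 8 remove [yttl] add [bppqu,zfj,eubdh] -> 15 lines: ehzd qupue xrg avtab wmp ryy wjs gujtr nnczp bppqu zfj eubdh lnhs ptg rccn
Hunk 2: at line 3 remove [wmp] add [nkm,qzfrs] -> 16 lines: ehzd qupue xrg avtab nkm qzfrs ryy wjs gujtr nnczp bppqu zfj eubdh lnhs ptg rccn
Hunk 3: at line 5 remove [qzfrs,ryy,wjs] add [iwlz] -> 14 lines: ehzd qupue xrg avtab nkm iwlz gujtr nnczp bppqu zfj eubdh lnhs ptg rccn
Hunk 4: at line 8 remove [zfj] add [wuwwc,ojg] -> 15 lines: ehzd qupue xrg avtab nkm iwlz gujtr nnczp bppqu wuwwc ojg eubdh lnhs ptg rccn
Hunk 5: at line 3 remove [nkm,iwlz,gujtr] add [iycdz] -> 13 lines: ehzd qupue xrg avtab iycdz nnczp bppqu wuwwc ojg eubdh lnhs ptg rccn
Hunk 6: at line 3 remove [avtab,iycdz,nnczp] add [olky,mooq] -> 12 lines: ehzd qupue xrg olky mooq bppqu wuwwc ojg eubdh lnhs ptg rccn
Final line 3: xrg

Answer: xrg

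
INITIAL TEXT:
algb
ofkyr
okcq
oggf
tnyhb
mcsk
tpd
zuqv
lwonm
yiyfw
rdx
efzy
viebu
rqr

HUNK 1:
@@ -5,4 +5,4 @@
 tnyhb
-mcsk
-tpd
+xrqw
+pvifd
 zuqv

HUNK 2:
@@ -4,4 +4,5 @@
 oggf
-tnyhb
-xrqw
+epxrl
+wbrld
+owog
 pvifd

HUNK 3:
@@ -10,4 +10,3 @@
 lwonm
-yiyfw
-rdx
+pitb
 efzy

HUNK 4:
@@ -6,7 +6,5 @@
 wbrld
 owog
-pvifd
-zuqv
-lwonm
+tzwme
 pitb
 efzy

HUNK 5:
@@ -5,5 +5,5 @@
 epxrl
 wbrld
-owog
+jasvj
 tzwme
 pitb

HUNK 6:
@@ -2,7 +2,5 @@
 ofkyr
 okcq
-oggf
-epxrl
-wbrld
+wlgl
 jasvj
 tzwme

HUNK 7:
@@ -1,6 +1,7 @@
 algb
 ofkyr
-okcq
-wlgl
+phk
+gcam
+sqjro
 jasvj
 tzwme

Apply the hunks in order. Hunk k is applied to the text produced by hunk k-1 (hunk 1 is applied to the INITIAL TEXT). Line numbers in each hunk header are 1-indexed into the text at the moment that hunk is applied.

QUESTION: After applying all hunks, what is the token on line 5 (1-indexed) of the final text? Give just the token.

Hunk 1: at line 5 remove [mcsk,tpd] add [xrqw,pvifd] -> 14 lines: algb ofkyr okcq oggf tnyhb xrqw pvifd zuqv lwonm yiyfw rdx efzy viebu rqr
Hunk 2: at line 4 remove [tnyhb,xrqw] add [epxrl,wbrld,owog] -> 15 lines: algb ofkyr okcq oggf epxrl wbrld owog pvifd zuqv lwonm yiyfw rdx efzy viebu rqr
Hunk 3: at line 10 remove [yiyfw,rdx] add [pitb] -> 14 lines: algb ofkyr okcq oggf epxrl wbrld owog pvifd zuqv lwonm pitb efzy viebu rqr
Hunk 4: at line 6 remove [pvifd,zuqv,lwonm] add [tzwme] -> 12 lines: algb ofkyr okcq oggf epxrl wbrld owog tzwme pitb efzy viebu rqr
Hunk 5: at line 5 remove [owog] add [jasvj] -> 12 lines: algb ofkyr okcq oggf epxrl wbrld jasvj tzwme pitb efzy viebu rqr
Hunk 6: at line 2 remove [oggf,epxrl,wbrld] add [wlgl] -> 10 lines: algb ofkyr okcq wlgl jasvj tzwme pitb efzy viebu rqr
Hunk 7: at line 1 remove [okcq,wlgl] add [phk,gcam,sqjro] -> 11 lines: algb ofkyr phk gcam sqjro jasvj tzwme pitb efzy viebu rqr
Final line 5: sqjro

Answer: sqjro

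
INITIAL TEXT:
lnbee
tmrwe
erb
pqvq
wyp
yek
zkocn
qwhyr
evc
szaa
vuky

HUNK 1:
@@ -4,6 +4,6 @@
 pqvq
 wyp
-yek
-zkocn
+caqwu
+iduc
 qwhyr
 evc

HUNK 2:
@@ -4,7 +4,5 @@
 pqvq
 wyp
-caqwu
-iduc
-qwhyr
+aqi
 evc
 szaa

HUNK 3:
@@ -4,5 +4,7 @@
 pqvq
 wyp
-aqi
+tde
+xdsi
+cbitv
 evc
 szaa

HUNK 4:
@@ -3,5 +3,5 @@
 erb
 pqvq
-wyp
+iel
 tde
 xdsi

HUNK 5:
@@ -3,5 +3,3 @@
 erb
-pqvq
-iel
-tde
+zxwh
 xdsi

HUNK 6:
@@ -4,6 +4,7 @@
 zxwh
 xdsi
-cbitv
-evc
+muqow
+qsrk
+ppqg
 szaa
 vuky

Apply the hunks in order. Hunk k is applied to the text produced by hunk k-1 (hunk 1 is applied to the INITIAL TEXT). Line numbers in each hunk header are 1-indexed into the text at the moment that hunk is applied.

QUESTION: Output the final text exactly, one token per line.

Answer: lnbee
tmrwe
erb
zxwh
xdsi
muqow
qsrk
ppqg
szaa
vuky

Derivation:
Hunk 1: at line 4 remove [yek,zkocn] add [caqwu,iduc] -> 11 lines: lnbee tmrwe erb pqvq wyp caqwu iduc qwhyr evc szaa vuky
Hunk 2: at line 4 remove [caqwu,iduc,qwhyr] add [aqi] -> 9 lines: lnbee tmrwe erb pqvq wyp aqi evc szaa vuky
Hunk 3: at line 4 remove [aqi] add [tde,xdsi,cbitv] -> 11 lines: lnbee tmrwe erb pqvq wyp tde xdsi cbitv evc szaa vuky
Hunk 4: at line 3 remove [wyp] add [iel] -> 11 lines: lnbee tmrwe erb pqvq iel tde xdsi cbitv evc szaa vuky
Hunk 5: at line 3 remove [pqvq,iel,tde] add [zxwh] -> 9 lines: lnbee tmrwe erb zxwh xdsi cbitv evc szaa vuky
Hunk 6: at line 4 remove [cbitv,evc] add [muqow,qsrk,ppqg] -> 10 lines: lnbee tmrwe erb zxwh xdsi muqow qsrk ppqg szaa vuky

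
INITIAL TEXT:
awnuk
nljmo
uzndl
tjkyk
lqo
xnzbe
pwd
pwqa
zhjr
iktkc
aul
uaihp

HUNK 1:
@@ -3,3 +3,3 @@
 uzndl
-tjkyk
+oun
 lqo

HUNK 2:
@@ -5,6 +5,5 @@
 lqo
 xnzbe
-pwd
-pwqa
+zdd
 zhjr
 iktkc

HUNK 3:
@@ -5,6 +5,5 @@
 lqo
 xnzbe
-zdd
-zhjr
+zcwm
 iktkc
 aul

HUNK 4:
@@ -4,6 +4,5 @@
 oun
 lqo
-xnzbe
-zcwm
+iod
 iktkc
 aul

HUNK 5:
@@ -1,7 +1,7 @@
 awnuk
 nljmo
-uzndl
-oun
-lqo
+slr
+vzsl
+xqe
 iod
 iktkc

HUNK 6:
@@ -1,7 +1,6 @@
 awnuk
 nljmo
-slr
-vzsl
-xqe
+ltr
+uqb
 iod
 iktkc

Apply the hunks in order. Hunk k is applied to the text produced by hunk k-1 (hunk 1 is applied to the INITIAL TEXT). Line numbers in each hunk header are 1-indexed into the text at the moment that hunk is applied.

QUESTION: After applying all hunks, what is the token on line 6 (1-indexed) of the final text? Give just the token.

Answer: iktkc

Derivation:
Hunk 1: at line 3 remove [tjkyk] add [oun] -> 12 lines: awnuk nljmo uzndl oun lqo xnzbe pwd pwqa zhjr iktkc aul uaihp
Hunk 2: at line 5 remove [pwd,pwqa] add [zdd] -> 11 lines: awnuk nljmo uzndl oun lqo xnzbe zdd zhjr iktkc aul uaihp
Hunk 3: at line 5 remove [zdd,zhjr] add [zcwm] -> 10 lines: awnuk nljmo uzndl oun lqo xnzbe zcwm iktkc aul uaihp
Hunk 4: at line 4 remove [xnzbe,zcwm] add [iod] -> 9 lines: awnuk nljmo uzndl oun lqo iod iktkc aul uaihp
Hunk 5: at line 1 remove [uzndl,oun,lqo] add [slr,vzsl,xqe] -> 9 lines: awnuk nljmo slr vzsl xqe iod iktkc aul uaihp
Hunk 6: at line 1 remove [slr,vzsl,xqe] add [ltr,uqb] -> 8 lines: awnuk nljmo ltr uqb iod iktkc aul uaihp
Final line 6: iktkc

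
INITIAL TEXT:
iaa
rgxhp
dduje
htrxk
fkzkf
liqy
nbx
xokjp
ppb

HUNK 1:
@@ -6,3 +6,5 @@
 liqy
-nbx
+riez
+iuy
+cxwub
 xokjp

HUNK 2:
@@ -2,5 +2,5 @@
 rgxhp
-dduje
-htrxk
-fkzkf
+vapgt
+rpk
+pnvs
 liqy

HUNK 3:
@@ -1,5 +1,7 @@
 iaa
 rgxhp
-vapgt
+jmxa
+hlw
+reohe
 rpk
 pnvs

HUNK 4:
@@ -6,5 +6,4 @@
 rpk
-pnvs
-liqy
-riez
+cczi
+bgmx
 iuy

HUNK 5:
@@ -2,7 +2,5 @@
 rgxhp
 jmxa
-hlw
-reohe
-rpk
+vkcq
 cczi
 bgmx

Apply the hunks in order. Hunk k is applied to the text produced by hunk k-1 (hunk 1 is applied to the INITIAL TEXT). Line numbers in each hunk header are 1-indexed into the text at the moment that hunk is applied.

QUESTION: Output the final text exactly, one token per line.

Answer: iaa
rgxhp
jmxa
vkcq
cczi
bgmx
iuy
cxwub
xokjp
ppb

Derivation:
Hunk 1: at line 6 remove [nbx] add [riez,iuy,cxwub] -> 11 lines: iaa rgxhp dduje htrxk fkzkf liqy riez iuy cxwub xokjp ppb
Hunk 2: at line 2 remove [dduje,htrxk,fkzkf] add [vapgt,rpk,pnvs] -> 11 lines: iaa rgxhp vapgt rpk pnvs liqy riez iuy cxwub xokjp ppb
Hunk 3: at line 1 remove [vapgt] add [jmxa,hlw,reohe] -> 13 lines: iaa rgxhp jmxa hlw reohe rpk pnvs liqy riez iuy cxwub xokjp ppb
Hunk 4: at line 6 remove [pnvs,liqy,riez] add [cczi,bgmx] -> 12 lines: iaa rgxhp jmxa hlw reohe rpk cczi bgmx iuy cxwub xokjp ppb
Hunk 5: at line 2 remove [hlw,reohe,rpk] add [vkcq] -> 10 lines: iaa rgxhp jmxa vkcq cczi bgmx iuy cxwub xokjp ppb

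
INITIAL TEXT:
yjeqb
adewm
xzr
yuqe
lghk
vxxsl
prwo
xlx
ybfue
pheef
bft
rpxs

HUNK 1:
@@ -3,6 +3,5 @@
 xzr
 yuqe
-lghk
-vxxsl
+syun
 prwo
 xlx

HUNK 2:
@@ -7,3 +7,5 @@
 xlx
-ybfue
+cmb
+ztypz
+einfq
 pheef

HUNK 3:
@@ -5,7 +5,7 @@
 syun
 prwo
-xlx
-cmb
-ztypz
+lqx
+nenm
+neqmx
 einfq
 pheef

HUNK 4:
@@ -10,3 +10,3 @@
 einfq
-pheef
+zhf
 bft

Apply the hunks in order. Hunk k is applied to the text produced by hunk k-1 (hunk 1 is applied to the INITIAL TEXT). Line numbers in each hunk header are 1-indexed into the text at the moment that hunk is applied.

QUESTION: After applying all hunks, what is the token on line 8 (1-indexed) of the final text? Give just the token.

Hunk 1: at line 3 remove [lghk,vxxsl] add [syun] -> 11 lines: yjeqb adewm xzr yuqe syun prwo xlx ybfue pheef bft rpxs
Hunk 2: at line 7 remove [ybfue] add [cmb,ztypz,einfq] -> 13 lines: yjeqb adewm xzr yuqe syun prwo xlx cmb ztypz einfq pheef bft rpxs
Hunk 3: at line 5 remove [xlx,cmb,ztypz] add [lqx,nenm,neqmx] -> 13 lines: yjeqb adewm xzr yuqe syun prwo lqx nenm neqmx einfq pheef bft rpxs
Hunk 4: at line 10 remove [pheef] add [zhf] -> 13 lines: yjeqb adewm xzr yuqe syun prwo lqx nenm neqmx einfq zhf bft rpxs
Final line 8: nenm

Answer: nenm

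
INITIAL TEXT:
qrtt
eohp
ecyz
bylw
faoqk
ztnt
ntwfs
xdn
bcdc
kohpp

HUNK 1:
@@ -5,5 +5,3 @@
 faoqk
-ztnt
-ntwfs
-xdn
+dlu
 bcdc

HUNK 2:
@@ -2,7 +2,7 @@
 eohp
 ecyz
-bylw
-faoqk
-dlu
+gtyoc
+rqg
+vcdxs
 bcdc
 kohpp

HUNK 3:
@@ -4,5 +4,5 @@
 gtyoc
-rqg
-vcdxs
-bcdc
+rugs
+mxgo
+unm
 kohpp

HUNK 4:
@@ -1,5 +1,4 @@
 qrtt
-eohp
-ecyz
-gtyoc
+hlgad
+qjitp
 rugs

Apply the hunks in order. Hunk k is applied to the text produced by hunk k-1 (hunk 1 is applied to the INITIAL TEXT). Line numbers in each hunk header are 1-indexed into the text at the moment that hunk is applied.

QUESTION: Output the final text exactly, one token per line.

Answer: qrtt
hlgad
qjitp
rugs
mxgo
unm
kohpp

Derivation:
Hunk 1: at line 5 remove [ztnt,ntwfs,xdn] add [dlu] -> 8 lines: qrtt eohp ecyz bylw faoqk dlu bcdc kohpp
Hunk 2: at line 2 remove [bylw,faoqk,dlu] add [gtyoc,rqg,vcdxs] -> 8 lines: qrtt eohp ecyz gtyoc rqg vcdxs bcdc kohpp
Hunk 3: at line 4 remove [rqg,vcdxs,bcdc] add [rugs,mxgo,unm] -> 8 lines: qrtt eohp ecyz gtyoc rugs mxgo unm kohpp
Hunk 4: at line 1 remove [eohp,ecyz,gtyoc] add [hlgad,qjitp] -> 7 lines: qrtt hlgad qjitp rugs mxgo unm kohpp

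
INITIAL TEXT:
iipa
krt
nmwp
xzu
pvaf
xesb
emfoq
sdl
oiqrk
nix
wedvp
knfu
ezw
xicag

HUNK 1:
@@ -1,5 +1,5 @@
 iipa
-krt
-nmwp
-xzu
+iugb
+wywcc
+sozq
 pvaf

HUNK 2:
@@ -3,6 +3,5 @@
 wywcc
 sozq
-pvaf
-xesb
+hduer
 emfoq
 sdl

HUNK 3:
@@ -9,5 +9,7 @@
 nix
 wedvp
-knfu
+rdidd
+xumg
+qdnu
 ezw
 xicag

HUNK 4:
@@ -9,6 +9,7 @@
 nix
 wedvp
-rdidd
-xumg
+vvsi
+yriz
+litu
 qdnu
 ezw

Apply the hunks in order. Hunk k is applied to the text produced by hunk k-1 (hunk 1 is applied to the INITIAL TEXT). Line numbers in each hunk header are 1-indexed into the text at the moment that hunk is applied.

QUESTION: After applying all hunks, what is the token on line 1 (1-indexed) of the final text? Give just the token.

Hunk 1: at line 1 remove [krt,nmwp,xzu] add [iugb,wywcc,sozq] -> 14 lines: iipa iugb wywcc sozq pvaf xesb emfoq sdl oiqrk nix wedvp knfu ezw xicag
Hunk 2: at line 3 remove [pvaf,xesb] add [hduer] -> 13 lines: iipa iugb wywcc sozq hduer emfoq sdl oiqrk nix wedvp knfu ezw xicag
Hunk 3: at line 9 remove [knfu] add [rdidd,xumg,qdnu] -> 15 lines: iipa iugb wywcc sozq hduer emfoq sdl oiqrk nix wedvp rdidd xumg qdnu ezw xicag
Hunk 4: at line 9 remove [rdidd,xumg] add [vvsi,yriz,litu] -> 16 lines: iipa iugb wywcc sozq hduer emfoq sdl oiqrk nix wedvp vvsi yriz litu qdnu ezw xicag
Final line 1: iipa

Answer: iipa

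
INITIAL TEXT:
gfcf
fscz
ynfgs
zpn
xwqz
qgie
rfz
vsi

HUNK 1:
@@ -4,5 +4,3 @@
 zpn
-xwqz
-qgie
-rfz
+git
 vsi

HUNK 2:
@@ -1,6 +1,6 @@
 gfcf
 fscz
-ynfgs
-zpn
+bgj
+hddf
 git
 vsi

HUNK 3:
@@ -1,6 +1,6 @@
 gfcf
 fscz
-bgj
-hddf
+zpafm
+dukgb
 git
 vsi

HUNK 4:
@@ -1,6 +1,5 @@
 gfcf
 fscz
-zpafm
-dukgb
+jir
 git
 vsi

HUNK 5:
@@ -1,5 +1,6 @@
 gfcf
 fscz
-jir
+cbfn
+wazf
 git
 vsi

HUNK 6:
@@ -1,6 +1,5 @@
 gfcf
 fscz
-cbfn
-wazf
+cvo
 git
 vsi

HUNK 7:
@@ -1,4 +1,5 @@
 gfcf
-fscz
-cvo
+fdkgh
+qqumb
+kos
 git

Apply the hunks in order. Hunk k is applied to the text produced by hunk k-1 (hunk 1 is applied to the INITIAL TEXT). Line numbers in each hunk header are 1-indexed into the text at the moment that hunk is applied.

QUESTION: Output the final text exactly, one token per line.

Answer: gfcf
fdkgh
qqumb
kos
git
vsi

Derivation:
Hunk 1: at line 4 remove [xwqz,qgie,rfz] add [git] -> 6 lines: gfcf fscz ynfgs zpn git vsi
Hunk 2: at line 1 remove [ynfgs,zpn] add [bgj,hddf] -> 6 lines: gfcf fscz bgj hddf git vsi
Hunk 3: at line 1 remove [bgj,hddf] add [zpafm,dukgb] -> 6 lines: gfcf fscz zpafm dukgb git vsi
Hunk 4: at line 1 remove [zpafm,dukgb] add [jir] -> 5 lines: gfcf fscz jir git vsi
Hunk 5: at line 1 remove [jir] add [cbfn,wazf] -> 6 lines: gfcf fscz cbfn wazf git vsi
Hunk 6: at line 1 remove [cbfn,wazf] add [cvo] -> 5 lines: gfcf fscz cvo git vsi
Hunk 7: at line 1 remove [fscz,cvo] add [fdkgh,qqumb,kos] -> 6 lines: gfcf fdkgh qqumb kos git vsi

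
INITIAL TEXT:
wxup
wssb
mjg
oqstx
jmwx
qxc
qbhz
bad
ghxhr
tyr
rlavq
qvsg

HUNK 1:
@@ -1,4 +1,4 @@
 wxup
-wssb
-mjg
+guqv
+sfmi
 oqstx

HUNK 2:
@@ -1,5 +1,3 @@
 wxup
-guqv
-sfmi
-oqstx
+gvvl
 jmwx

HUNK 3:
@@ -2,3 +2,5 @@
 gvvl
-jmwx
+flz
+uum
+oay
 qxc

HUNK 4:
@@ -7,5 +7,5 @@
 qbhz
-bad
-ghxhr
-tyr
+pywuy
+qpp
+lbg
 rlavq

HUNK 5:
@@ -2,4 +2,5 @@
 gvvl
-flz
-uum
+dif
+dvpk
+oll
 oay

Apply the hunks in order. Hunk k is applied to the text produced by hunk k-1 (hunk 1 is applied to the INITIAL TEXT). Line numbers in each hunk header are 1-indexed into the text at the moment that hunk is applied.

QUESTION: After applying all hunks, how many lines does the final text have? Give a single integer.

Hunk 1: at line 1 remove [wssb,mjg] add [guqv,sfmi] -> 12 lines: wxup guqv sfmi oqstx jmwx qxc qbhz bad ghxhr tyr rlavq qvsg
Hunk 2: at line 1 remove [guqv,sfmi,oqstx] add [gvvl] -> 10 lines: wxup gvvl jmwx qxc qbhz bad ghxhr tyr rlavq qvsg
Hunk 3: at line 2 remove [jmwx] add [flz,uum,oay] -> 12 lines: wxup gvvl flz uum oay qxc qbhz bad ghxhr tyr rlavq qvsg
Hunk 4: at line 7 remove [bad,ghxhr,tyr] add [pywuy,qpp,lbg] -> 12 lines: wxup gvvl flz uum oay qxc qbhz pywuy qpp lbg rlavq qvsg
Hunk 5: at line 2 remove [flz,uum] add [dif,dvpk,oll] -> 13 lines: wxup gvvl dif dvpk oll oay qxc qbhz pywuy qpp lbg rlavq qvsg
Final line count: 13

Answer: 13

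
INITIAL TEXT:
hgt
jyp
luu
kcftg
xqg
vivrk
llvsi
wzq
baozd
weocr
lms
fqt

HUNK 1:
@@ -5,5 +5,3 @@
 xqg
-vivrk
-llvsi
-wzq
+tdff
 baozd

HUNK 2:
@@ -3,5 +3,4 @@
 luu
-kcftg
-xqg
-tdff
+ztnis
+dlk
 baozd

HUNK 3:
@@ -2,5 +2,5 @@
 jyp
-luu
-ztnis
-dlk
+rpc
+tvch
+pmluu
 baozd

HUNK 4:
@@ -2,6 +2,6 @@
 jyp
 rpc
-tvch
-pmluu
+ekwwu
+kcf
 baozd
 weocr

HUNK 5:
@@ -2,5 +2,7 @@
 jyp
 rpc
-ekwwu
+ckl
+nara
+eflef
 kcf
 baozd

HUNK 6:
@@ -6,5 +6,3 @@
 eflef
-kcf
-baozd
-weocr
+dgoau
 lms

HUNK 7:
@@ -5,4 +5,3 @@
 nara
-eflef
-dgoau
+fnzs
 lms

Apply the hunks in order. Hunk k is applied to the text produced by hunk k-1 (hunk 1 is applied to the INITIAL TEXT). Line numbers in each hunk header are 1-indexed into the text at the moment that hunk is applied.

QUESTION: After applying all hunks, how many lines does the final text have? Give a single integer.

Answer: 8

Derivation:
Hunk 1: at line 5 remove [vivrk,llvsi,wzq] add [tdff] -> 10 lines: hgt jyp luu kcftg xqg tdff baozd weocr lms fqt
Hunk 2: at line 3 remove [kcftg,xqg,tdff] add [ztnis,dlk] -> 9 lines: hgt jyp luu ztnis dlk baozd weocr lms fqt
Hunk 3: at line 2 remove [luu,ztnis,dlk] add [rpc,tvch,pmluu] -> 9 lines: hgt jyp rpc tvch pmluu baozd weocr lms fqt
Hunk 4: at line 2 remove [tvch,pmluu] add [ekwwu,kcf] -> 9 lines: hgt jyp rpc ekwwu kcf baozd weocr lms fqt
Hunk 5: at line 2 remove [ekwwu] add [ckl,nara,eflef] -> 11 lines: hgt jyp rpc ckl nara eflef kcf baozd weocr lms fqt
Hunk 6: at line 6 remove [kcf,baozd,weocr] add [dgoau] -> 9 lines: hgt jyp rpc ckl nara eflef dgoau lms fqt
Hunk 7: at line 5 remove [eflef,dgoau] add [fnzs] -> 8 lines: hgt jyp rpc ckl nara fnzs lms fqt
Final line count: 8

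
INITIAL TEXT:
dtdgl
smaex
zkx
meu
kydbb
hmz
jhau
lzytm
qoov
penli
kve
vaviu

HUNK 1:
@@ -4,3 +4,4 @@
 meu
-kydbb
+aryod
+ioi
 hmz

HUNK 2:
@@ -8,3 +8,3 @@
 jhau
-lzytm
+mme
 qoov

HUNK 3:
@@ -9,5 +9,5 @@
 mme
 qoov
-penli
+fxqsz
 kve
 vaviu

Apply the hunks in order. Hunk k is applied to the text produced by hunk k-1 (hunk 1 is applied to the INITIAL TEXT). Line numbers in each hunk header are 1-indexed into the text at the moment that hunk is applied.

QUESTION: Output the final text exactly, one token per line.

Hunk 1: at line 4 remove [kydbb] add [aryod,ioi] -> 13 lines: dtdgl smaex zkx meu aryod ioi hmz jhau lzytm qoov penli kve vaviu
Hunk 2: at line 8 remove [lzytm] add [mme] -> 13 lines: dtdgl smaex zkx meu aryod ioi hmz jhau mme qoov penli kve vaviu
Hunk 3: at line 9 remove [penli] add [fxqsz] -> 13 lines: dtdgl smaex zkx meu aryod ioi hmz jhau mme qoov fxqsz kve vaviu

Answer: dtdgl
smaex
zkx
meu
aryod
ioi
hmz
jhau
mme
qoov
fxqsz
kve
vaviu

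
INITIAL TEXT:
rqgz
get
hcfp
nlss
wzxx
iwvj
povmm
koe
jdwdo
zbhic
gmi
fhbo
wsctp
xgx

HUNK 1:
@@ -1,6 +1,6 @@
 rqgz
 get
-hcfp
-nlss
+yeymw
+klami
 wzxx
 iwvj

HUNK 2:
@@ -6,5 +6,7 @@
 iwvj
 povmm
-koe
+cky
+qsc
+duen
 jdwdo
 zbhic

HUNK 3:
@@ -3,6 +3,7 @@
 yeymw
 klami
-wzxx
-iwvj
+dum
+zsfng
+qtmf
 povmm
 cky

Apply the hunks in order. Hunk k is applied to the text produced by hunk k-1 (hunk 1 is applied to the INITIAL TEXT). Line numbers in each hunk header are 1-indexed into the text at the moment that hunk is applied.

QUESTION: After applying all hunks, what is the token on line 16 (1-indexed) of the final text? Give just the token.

Answer: wsctp

Derivation:
Hunk 1: at line 1 remove [hcfp,nlss] add [yeymw,klami] -> 14 lines: rqgz get yeymw klami wzxx iwvj povmm koe jdwdo zbhic gmi fhbo wsctp xgx
Hunk 2: at line 6 remove [koe] add [cky,qsc,duen] -> 16 lines: rqgz get yeymw klami wzxx iwvj povmm cky qsc duen jdwdo zbhic gmi fhbo wsctp xgx
Hunk 3: at line 3 remove [wzxx,iwvj] add [dum,zsfng,qtmf] -> 17 lines: rqgz get yeymw klami dum zsfng qtmf povmm cky qsc duen jdwdo zbhic gmi fhbo wsctp xgx
Final line 16: wsctp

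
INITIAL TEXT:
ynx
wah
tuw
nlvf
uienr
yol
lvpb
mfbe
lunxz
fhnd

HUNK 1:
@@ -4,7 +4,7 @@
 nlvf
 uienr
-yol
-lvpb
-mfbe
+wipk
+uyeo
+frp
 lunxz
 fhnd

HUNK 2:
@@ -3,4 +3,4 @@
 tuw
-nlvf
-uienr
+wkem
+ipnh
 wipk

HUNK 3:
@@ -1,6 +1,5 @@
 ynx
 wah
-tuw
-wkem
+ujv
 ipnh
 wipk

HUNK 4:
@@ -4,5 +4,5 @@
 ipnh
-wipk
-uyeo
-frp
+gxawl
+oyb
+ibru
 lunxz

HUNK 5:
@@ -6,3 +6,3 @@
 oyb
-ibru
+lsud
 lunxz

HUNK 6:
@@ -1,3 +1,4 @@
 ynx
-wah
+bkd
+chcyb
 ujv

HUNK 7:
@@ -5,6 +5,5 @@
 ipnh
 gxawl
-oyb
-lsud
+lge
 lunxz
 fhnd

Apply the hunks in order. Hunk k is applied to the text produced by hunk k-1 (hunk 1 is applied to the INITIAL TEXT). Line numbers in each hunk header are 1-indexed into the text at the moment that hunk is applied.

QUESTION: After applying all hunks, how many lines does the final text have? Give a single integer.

Hunk 1: at line 4 remove [yol,lvpb,mfbe] add [wipk,uyeo,frp] -> 10 lines: ynx wah tuw nlvf uienr wipk uyeo frp lunxz fhnd
Hunk 2: at line 3 remove [nlvf,uienr] add [wkem,ipnh] -> 10 lines: ynx wah tuw wkem ipnh wipk uyeo frp lunxz fhnd
Hunk 3: at line 1 remove [tuw,wkem] add [ujv] -> 9 lines: ynx wah ujv ipnh wipk uyeo frp lunxz fhnd
Hunk 4: at line 4 remove [wipk,uyeo,frp] add [gxawl,oyb,ibru] -> 9 lines: ynx wah ujv ipnh gxawl oyb ibru lunxz fhnd
Hunk 5: at line 6 remove [ibru] add [lsud] -> 9 lines: ynx wah ujv ipnh gxawl oyb lsud lunxz fhnd
Hunk 6: at line 1 remove [wah] add [bkd,chcyb] -> 10 lines: ynx bkd chcyb ujv ipnh gxawl oyb lsud lunxz fhnd
Hunk 7: at line 5 remove [oyb,lsud] add [lge] -> 9 lines: ynx bkd chcyb ujv ipnh gxawl lge lunxz fhnd
Final line count: 9

Answer: 9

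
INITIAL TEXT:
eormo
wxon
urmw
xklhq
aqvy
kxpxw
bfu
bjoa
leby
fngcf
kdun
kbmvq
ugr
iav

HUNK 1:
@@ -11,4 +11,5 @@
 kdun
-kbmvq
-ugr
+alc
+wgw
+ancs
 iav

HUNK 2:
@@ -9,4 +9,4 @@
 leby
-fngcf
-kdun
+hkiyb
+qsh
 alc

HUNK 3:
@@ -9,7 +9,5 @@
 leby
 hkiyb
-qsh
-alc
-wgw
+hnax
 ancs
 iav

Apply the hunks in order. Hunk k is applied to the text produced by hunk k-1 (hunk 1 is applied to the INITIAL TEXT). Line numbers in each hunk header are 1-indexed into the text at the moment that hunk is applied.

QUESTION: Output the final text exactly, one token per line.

Answer: eormo
wxon
urmw
xklhq
aqvy
kxpxw
bfu
bjoa
leby
hkiyb
hnax
ancs
iav

Derivation:
Hunk 1: at line 11 remove [kbmvq,ugr] add [alc,wgw,ancs] -> 15 lines: eormo wxon urmw xklhq aqvy kxpxw bfu bjoa leby fngcf kdun alc wgw ancs iav
Hunk 2: at line 9 remove [fngcf,kdun] add [hkiyb,qsh] -> 15 lines: eormo wxon urmw xklhq aqvy kxpxw bfu bjoa leby hkiyb qsh alc wgw ancs iav
Hunk 3: at line 9 remove [qsh,alc,wgw] add [hnax] -> 13 lines: eormo wxon urmw xklhq aqvy kxpxw bfu bjoa leby hkiyb hnax ancs iav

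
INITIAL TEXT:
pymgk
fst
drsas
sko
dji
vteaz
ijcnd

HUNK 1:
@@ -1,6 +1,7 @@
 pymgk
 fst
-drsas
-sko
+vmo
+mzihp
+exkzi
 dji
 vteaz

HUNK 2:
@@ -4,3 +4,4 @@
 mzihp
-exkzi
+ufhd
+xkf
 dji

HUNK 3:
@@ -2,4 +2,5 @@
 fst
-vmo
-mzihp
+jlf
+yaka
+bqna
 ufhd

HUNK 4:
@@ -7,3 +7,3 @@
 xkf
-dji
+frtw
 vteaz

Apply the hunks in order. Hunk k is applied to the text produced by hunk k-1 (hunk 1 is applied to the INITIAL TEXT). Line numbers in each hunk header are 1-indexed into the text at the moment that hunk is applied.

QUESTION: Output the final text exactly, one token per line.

Answer: pymgk
fst
jlf
yaka
bqna
ufhd
xkf
frtw
vteaz
ijcnd

Derivation:
Hunk 1: at line 1 remove [drsas,sko] add [vmo,mzihp,exkzi] -> 8 lines: pymgk fst vmo mzihp exkzi dji vteaz ijcnd
Hunk 2: at line 4 remove [exkzi] add [ufhd,xkf] -> 9 lines: pymgk fst vmo mzihp ufhd xkf dji vteaz ijcnd
Hunk 3: at line 2 remove [vmo,mzihp] add [jlf,yaka,bqna] -> 10 lines: pymgk fst jlf yaka bqna ufhd xkf dji vteaz ijcnd
Hunk 4: at line 7 remove [dji] add [frtw] -> 10 lines: pymgk fst jlf yaka bqna ufhd xkf frtw vteaz ijcnd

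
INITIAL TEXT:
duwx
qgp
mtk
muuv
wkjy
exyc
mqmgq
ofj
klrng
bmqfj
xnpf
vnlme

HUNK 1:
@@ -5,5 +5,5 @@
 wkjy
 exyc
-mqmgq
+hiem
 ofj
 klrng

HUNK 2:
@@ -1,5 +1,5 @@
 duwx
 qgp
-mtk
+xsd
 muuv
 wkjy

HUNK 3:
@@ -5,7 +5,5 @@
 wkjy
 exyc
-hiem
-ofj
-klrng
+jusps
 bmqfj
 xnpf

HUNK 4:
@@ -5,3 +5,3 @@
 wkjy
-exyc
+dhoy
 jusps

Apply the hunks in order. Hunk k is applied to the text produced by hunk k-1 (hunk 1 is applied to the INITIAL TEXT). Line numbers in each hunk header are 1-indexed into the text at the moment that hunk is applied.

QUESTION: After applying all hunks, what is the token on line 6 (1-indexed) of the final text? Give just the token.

Answer: dhoy

Derivation:
Hunk 1: at line 5 remove [mqmgq] add [hiem] -> 12 lines: duwx qgp mtk muuv wkjy exyc hiem ofj klrng bmqfj xnpf vnlme
Hunk 2: at line 1 remove [mtk] add [xsd] -> 12 lines: duwx qgp xsd muuv wkjy exyc hiem ofj klrng bmqfj xnpf vnlme
Hunk 3: at line 5 remove [hiem,ofj,klrng] add [jusps] -> 10 lines: duwx qgp xsd muuv wkjy exyc jusps bmqfj xnpf vnlme
Hunk 4: at line 5 remove [exyc] add [dhoy] -> 10 lines: duwx qgp xsd muuv wkjy dhoy jusps bmqfj xnpf vnlme
Final line 6: dhoy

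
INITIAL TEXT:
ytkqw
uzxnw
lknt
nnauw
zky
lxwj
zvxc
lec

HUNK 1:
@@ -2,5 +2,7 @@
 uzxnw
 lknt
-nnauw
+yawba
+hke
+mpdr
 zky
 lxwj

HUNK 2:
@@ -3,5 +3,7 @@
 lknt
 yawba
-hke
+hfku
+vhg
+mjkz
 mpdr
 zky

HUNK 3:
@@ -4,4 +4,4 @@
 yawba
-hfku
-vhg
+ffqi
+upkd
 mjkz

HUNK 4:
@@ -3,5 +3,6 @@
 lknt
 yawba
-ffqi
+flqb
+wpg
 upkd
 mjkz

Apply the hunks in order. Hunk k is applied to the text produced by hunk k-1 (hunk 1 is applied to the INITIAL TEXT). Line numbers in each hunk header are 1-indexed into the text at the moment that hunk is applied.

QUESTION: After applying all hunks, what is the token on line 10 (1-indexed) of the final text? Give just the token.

Hunk 1: at line 2 remove [nnauw] add [yawba,hke,mpdr] -> 10 lines: ytkqw uzxnw lknt yawba hke mpdr zky lxwj zvxc lec
Hunk 2: at line 3 remove [hke] add [hfku,vhg,mjkz] -> 12 lines: ytkqw uzxnw lknt yawba hfku vhg mjkz mpdr zky lxwj zvxc lec
Hunk 3: at line 4 remove [hfku,vhg] add [ffqi,upkd] -> 12 lines: ytkqw uzxnw lknt yawba ffqi upkd mjkz mpdr zky lxwj zvxc lec
Hunk 4: at line 3 remove [ffqi] add [flqb,wpg] -> 13 lines: ytkqw uzxnw lknt yawba flqb wpg upkd mjkz mpdr zky lxwj zvxc lec
Final line 10: zky

Answer: zky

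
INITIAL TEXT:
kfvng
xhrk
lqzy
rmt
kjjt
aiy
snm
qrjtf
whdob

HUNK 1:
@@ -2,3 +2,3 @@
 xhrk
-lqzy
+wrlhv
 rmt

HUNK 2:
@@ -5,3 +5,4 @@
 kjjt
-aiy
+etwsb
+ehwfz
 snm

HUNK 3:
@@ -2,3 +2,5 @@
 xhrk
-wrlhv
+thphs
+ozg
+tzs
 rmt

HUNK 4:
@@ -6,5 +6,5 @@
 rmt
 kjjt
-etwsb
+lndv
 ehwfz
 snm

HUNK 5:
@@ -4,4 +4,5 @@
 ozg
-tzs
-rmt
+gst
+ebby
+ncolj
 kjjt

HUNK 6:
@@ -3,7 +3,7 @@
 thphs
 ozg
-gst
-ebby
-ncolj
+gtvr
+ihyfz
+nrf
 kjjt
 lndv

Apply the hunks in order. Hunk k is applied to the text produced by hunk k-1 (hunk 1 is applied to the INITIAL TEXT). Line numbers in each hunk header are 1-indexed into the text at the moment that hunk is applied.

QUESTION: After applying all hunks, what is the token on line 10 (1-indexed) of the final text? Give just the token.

Answer: ehwfz

Derivation:
Hunk 1: at line 2 remove [lqzy] add [wrlhv] -> 9 lines: kfvng xhrk wrlhv rmt kjjt aiy snm qrjtf whdob
Hunk 2: at line 5 remove [aiy] add [etwsb,ehwfz] -> 10 lines: kfvng xhrk wrlhv rmt kjjt etwsb ehwfz snm qrjtf whdob
Hunk 3: at line 2 remove [wrlhv] add [thphs,ozg,tzs] -> 12 lines: kfvng xhrk thphs ozg tzs rmt kjjt etwsb ehwfz snm qrjtf whdob
Hunk 4: at line 6 remove [etwsb] add [lndv] -> 12 lines: kfvng xhrk thphs ozg tzs rmt kjjt lndv ehwfz snm qrjtf whdob
Hunk 5: at line 4 remove [tzs,rmt] add [gst,ebby,ncolj] -> 13 lines: kfvng xhrk thphs ozg gst ebby ncolj kjjt lndv ehwfz snm qrjtf whdob
Hunk 6: at line 3 remove [gst,ebby,ncolj] add [gtvr,ihyfz,nrf] -> 13 lines: kfvng xhrk thphs ozg gtvr ihyfz nrf kjjt lndv ehwfz snm qrjtf whdob
Final line 10: ehwfz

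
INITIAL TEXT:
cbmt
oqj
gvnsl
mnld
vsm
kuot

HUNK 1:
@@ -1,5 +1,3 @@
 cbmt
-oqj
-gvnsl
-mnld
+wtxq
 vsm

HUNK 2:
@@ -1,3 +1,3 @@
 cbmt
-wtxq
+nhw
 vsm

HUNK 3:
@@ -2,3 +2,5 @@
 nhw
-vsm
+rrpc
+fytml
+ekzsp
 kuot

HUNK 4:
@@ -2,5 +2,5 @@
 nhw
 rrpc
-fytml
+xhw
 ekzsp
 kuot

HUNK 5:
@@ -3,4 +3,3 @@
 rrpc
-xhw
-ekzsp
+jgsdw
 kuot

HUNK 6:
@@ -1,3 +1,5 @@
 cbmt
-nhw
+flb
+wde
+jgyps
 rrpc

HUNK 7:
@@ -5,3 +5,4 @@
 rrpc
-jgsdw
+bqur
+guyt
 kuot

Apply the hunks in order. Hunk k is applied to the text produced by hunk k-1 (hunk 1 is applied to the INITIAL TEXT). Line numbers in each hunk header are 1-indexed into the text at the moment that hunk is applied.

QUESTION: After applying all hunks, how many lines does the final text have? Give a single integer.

Hunk 1: at line 1 remove [oqj,gvnsl,mnld] add [wtxq] -> 4 lines: cbmt wtxq vsm kuot
Hunk 2: at line 1 remove [wtxq] add [nhw] -> 4 lines: cbmt nhw vsm kuot
Hunk 3: at line 2 remove [vsm] add [rrpc,fytml,ekzsp] -> 6 lines: cbmt nhw rrpc fytml ekzsp kuot
Hunk 4: at line 2 remove [fytml] add [xhw] -> 6 lines: cbmt nhw rrpc xhw ekzsp kuot
Hunk 5: at line 3 remove [xhw,ekzsp] add [jgsdw] -> 5 lines: cbmt nhw rrpc jgsdw kuot
Hunk 6: at line 1 remove [nhw] add [flb,wde,jgyps] -> 7 lines: cbmt flb wde jgyps rrpc jgsdw kuot
Hunk 7: at line 5 remove [jgsdw] add [bqur,guyt] -> 8 lines: cbmt flb wde jgyps rrpc bqur guyt kuot
Final line count: 8

Answer: 8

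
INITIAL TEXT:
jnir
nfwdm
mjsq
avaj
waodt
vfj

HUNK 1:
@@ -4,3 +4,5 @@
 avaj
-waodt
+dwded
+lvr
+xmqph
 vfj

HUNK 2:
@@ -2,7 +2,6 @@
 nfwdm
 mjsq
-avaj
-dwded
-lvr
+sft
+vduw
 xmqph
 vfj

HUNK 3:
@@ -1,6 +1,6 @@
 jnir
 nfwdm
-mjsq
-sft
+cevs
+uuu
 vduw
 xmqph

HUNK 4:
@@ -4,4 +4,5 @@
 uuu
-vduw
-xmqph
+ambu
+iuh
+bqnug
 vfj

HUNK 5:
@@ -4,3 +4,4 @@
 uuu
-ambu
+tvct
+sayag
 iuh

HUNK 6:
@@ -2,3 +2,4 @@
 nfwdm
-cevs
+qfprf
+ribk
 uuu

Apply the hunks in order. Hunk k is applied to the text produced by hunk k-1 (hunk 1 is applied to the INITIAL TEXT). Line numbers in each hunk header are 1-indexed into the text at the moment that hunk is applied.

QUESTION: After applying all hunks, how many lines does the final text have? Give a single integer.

Answer: 10

Derivation:
Hunk 1: at line 4 remove [waodt] add [dwded,lvr,xmqph] -> 8 lines: jnir nfwdm mjsq avaj dwded lvr xmqph vfj
Hunk 2: at line 2 remove [avaj,dwded,lvr] add [sft,vduw] -> 7 lines: jnir nfwdm mjsq sft vduw xmqph vfj
Hunk 3: at line 1 remove [mjsq,sft] add [cevs,uuu] -> 7 lines: jnir nfwdm cevs uuu vduw xmqph vfj
Hunk 4: at line 4 remove [vduw,xmqph] add [ambu,iuh,bqnug] -> 8 lines: jnir nfwdm cevs uuu ambu iuh bqnug vfj
Hunk 5: at line 4 remove [ambu] add [tvct,sayag] -> 9 lines: jnir nfwdm cevs uuu tvct sayag iuh bqnug vfj
Hunk 6: at line 2 remove [cevs] add [qfprf,ribk] -> 10 lines: jnir nfwdm qfprf ribk uuu tvct sayag iuh bqnug vfj
Final line count: 10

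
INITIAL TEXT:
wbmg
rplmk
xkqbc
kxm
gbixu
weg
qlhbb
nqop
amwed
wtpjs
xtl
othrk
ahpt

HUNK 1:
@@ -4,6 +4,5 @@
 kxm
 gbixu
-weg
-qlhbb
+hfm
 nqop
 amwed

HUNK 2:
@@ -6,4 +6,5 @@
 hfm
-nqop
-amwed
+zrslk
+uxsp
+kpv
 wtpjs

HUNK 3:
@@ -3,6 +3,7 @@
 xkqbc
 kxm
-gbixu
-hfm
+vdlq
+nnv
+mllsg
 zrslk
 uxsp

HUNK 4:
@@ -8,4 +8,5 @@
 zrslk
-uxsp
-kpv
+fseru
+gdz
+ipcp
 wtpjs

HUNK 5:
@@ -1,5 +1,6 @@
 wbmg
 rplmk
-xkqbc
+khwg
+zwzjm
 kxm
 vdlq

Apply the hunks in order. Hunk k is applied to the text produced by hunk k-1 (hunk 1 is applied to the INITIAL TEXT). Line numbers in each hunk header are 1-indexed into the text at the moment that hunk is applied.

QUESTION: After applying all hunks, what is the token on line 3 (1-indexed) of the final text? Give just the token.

Answer: khwg

Derivation:
Hunk 1: at line 4 remove [weg,qlhbb] add [hfm] -> 12 lines: wbmg rplmk xkqbc kxm gbixu hfm nqop amwed wtpjs xtl othrk ahpt
Hunk 2: at line 6 remove [nqop,amwed] add [zrslk,uxsp,kpv] -> 13 lines: wbmg rplmk xkqbc kxm gbixu hfm zrslk uxsp kpv wtpjs xtl othrk ahpt
Hunk 3: at line 3 remove [gbixu,hfm] add [vdlq,nnv,mllsg] -> 14 lines: wbmg rplmk xkqbc kxm vdlq nnv mllsg zrslk uxsp kpv wtpjs xtl othrk ahpt
Hunk 4: at line 8 remove [uxsp,kpv] add [fseru,gdz,ipcp] -> 15 lines: wbmg rplmk xkqbc kxm vdlq nnv mllsg zrslk fseru gdz ipcp wtpjs xtl othrk ahpt
Hunk 5: at line 1 remove [xkqbc] add [khwg,zwzjm] -> 16 lines: wbmg rplmk khwg zwzjm kxm vdlq nnv mllsg zrslk fseru gdz ipcp wtpjs xtl othrk ahpt
Final line 3: khwg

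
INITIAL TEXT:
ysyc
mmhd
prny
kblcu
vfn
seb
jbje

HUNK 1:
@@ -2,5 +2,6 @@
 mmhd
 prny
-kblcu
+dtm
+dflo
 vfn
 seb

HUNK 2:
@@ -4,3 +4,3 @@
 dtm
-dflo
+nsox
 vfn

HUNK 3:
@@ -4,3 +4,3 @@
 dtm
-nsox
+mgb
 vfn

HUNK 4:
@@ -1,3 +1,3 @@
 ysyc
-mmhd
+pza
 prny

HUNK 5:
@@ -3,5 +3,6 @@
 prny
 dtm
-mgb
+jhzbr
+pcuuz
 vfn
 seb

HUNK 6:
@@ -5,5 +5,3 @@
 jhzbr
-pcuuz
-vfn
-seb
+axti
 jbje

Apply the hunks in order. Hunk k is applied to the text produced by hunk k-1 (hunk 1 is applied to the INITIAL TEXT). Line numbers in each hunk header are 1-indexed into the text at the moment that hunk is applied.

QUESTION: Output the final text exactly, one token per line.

Answer: ysyc
pza
prny
dtm
jhzbr
axti
jbje

Derivation:
Hunk 1: at line 2 remove [kblcu] add [dtm,dflo] -> 8 lines: ysyc mmhd prny dtm dflo vfn seb jbje
Hunk 2: at line 4 remove [dflo] add [nsox] -> 8 lines: ysyc mmhd prny dtm nsox vfn seb jbje
Hunk 3: at line 4 remove [nsox] add [mgb] -> 8 lines: ysyc mmhd prny dtm mgb vfn seb jbje
Hunk 4: at line 1 remove [mmhd] add [pza] -> 8 lines: ysyc pza prny dtm mgb vfn seb jbje
Hunk 5: at line 3 remove [mgb] add [jhzbr,pcuuz] -> 9 lines: ysyc pza prny dtm jhzbr pcuuz vfn seb jbje
Hunk 6: at line 5 remove [pcuuz,vfn,seb] add [axti] -> 7 lines: ysyc pza prny dtm jhzbr axti jbje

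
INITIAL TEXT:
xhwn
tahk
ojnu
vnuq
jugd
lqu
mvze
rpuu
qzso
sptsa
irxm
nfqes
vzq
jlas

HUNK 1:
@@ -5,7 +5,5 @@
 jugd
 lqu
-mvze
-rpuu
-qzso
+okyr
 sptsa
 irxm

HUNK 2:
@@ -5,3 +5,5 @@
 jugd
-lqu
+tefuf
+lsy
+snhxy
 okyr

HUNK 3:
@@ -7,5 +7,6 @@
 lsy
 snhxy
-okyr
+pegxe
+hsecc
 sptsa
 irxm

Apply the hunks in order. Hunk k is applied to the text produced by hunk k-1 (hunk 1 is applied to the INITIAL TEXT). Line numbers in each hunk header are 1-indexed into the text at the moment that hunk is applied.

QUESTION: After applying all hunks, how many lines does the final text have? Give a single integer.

Hunk 1: at line 5 remove [mvze,rpuu,qzso] add [okyr] -> 12 lines: xhwn tahk ojnu vnuq jugd lqu okyr sptsa irxm nfqes vzq jlas
Hunk 2: at line 5 remove [lqu] add [tefuf,lsy,snhxy] -> 14 lines: xhwn tahk ojnu vnuq jugd tefuf lsy snhxy okyr sptsa irxm nfqes vzq jlas
Hunk 3: at line 7 remove [okyr] add [pegxe,hsecc] -> 15 lines: xhwn tahk ojnu vnuq jugd tefuf lsy snhxy pegxe hsecc sptsa irxm nfqes vzq jlas
Final line count: 15

Answer: 15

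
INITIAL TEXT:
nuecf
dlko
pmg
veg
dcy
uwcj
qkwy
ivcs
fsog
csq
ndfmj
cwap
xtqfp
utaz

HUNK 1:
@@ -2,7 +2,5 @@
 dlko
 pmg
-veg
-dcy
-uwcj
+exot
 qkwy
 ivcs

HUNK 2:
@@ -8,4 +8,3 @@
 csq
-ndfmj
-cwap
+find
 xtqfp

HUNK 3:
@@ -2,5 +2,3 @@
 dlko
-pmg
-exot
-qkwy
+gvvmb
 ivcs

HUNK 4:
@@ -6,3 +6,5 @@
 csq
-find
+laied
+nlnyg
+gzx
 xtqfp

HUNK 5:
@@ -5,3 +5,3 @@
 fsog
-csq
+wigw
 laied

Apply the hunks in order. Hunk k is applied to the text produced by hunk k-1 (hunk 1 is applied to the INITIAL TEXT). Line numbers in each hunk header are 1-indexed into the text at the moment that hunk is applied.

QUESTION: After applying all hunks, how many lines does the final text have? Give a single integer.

Hunk 1: at line 2 remove [veg,dcy,uwcj] add [exot] -> 12 lines: nuecf dlko pmg exot qkwy ivcs fsog csq ndfmj cwap xtqfp utaz
Hunk 2: at line 8 remove [ndfmj,cwap] add [find] -> 11 lines: nuecf dlko pmg exot qkwy ivcs fsog csq find xtqfp utaz
Hunk 3: at line 2 remove [pmg,exot,qkwy] add [gvvmb] -> 9 lines: nuecf dlko gvvmb ivcs fsog csq find xtqfp utaz
Hunk 4: at line 6 remove [find] add [laied,nlnyg,gzx] -> 11 lines: nuecf dlko gvvmb ivcs fsog csq laied nlnyg gzx xtqfp utaz
Hunk 5: at line 5 remove [csq] add [wigw] -> 11 lines: nuecf dlko gvvmb ivcs fsog wigw laied nlnyg gzx xtqfp utaz
Final line count: 11

Answer: 11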